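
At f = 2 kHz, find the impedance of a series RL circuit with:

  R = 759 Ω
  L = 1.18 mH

Step 1 — Angular frequency: ω = 2π·f = 2π·2000 = 1.257e+04 rad/s.
Step 2 — Component impedances:
  R: Z = R = 759 Ω
  L: Z = jωL = j·1.257e+04·0.00118 = 0 + j14.83 Ω
Step 3 — Series combination: Z_total = R + L = 759 + j14.83 Ω = 759.1∠1.1° Ω.

Z = 759 + j14.83 Ω = 759.1∠1.1° Ω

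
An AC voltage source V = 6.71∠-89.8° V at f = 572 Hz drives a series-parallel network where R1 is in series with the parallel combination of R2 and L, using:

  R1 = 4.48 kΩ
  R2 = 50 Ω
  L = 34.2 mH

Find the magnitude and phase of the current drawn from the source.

Step 1 — Angular frequency: ω = 2π·f = 2π·572 = 3594 rad/s.
Step 2 — Component impedances:
  R1: Z = R = 4480 Ω
  R2: Z = R = 50 Ω
  L: Z = jωL = j·3594·0.0342 = 0 + j122.9 Ω
Step 3 — Parallel branch: R2 || L = 1/(1/R2 + 1/L) = 42.9 + j17.45 Ω.
Step 4 — Series with R1: Z_total = R1 + (R2 || L) = 4523 + j17.45 Ω = 4523∠0.2° Ω.
Step 5 — Source phasor: V = 6.71∠-89.8° V = 0.02342 - j6.71 V.
Step 6 — Ohm's law: I = V / Z_total = (0.02342 - j6.71) / (4523 + j17.45) = -5.457e-07 - j0.001484 A.
Step 7 — Convert to polar: |I| = 0.001484 A, ∠I = -90.0°.

I = 0.001484∠-90.0° A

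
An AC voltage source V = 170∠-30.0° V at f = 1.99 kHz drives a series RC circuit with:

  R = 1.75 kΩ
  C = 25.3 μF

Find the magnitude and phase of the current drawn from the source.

Step 1 — Angular frequency: ω = 2π·f = 2π·1990 = 1.25e+04 rad/s.
Step 2 — Component impedances:
  R: Z = R = 1750 Ω
  C: Z = 1/(jωC) = -j/(ω·C) = 0 - j3.161 Ω
Step 3 — Series combination: Z_total = R + C = 1750 - j3.161 Ω = 1750∠-0.1° Ω.
Step 4 — Source phasor: V = 170∠-30.0° V = 147.2 - j85 V.
Step 5 — Ohm's law: I = V / Z_total = (147.2 - j85) / (1750 - j3.161) = 0.08422 - j0.04842 A.
Step 6 — Convert to polar: |I| = 0.09714 A, ∠I = -29.9°.

I = 0.09714∠-29.9° A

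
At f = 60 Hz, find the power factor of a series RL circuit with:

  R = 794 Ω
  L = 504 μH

Step 1 — Angular frequency: ω = 2π·f = 2π·60 = 377 rad/s.
Step 2 — Component impedances:
  R: Z = R = 794 Ω
  L: Z = jωL = j·377·0.000504 = 0 + j0.19 Ω
Step 3 — Series combination: Z_total = R + L = 794 + j0.19 Ω = 794∠0.0° Ω.
Step 4 — Power factor: PF = cos(φ) = Re(Z)/|Z| = 794/794 = 1.
Step 5 — Type: Im(Z) = 0.19 ⇒ lagging (phase φ = 0.0°).

PF = 1 (lagging, φ = 0.0°)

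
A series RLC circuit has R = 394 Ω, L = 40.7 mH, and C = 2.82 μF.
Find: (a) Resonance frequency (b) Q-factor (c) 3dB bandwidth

Step 1 — Resonance: ω₀ = 1/√(LC) = 1/√(0.0407·2.82e-06) = 2952 rad/s.
Step 2 — f₀ = ω₀/(2π) = 469.8 Hz.
Step 3 — Series Q: Q = ω₀L/R = 2952·0.0407/394 = 0.3049.
Step 4 — Bandwidth: Δω = ω₀/Q = 9681 rad/s; BW = Δω/(2π) = 1541 Hz.

(a) f₀ = 469.8 Hz  (b) Q = 0.3049  (c) BW = 1541 Hz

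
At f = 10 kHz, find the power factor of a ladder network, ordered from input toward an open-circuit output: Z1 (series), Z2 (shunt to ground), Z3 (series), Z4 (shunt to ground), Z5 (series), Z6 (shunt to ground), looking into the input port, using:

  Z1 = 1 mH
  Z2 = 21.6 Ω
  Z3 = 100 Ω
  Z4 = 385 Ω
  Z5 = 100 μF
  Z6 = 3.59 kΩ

Step 1 — Angular frequency: ω = 2π·f = 2π·1e+04 = 6.283e+04 rad/s.
Step 2 — Component impedances:
  Z1: Z = jωL = j·6.283e+04·0.001 = 0 + j62.83 Ω
  Z2: Z = R = 21.6 Ω
  Z3: Z = R = 100 Ω
  Z4: Z = R = 385 Ω
  Z5: Z = 1/(jωC) = -j/(ω·C) = 0 - j0.1592 Ω
  Z6: Z = R = 3590 Ω
Step 3 — Ladder network (open output): work backward from the far end, alternating series and parallel combinations. Z_in = 20.61 + j62.83 Ω = 66.12∠71.8° Ω.
Step 4 — Power factor: PF = cos(φ) = Re(Z)/|Z| = 20.606/66.124 = 0.3116.
Step 5 — Type: Im(Z) = 62.83 ⇒ lagging (phase φ = 71.8°).

PF = 0.3116 (lagging, φ = 71.8°)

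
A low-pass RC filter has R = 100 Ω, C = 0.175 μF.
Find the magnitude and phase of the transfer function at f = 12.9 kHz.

Step 1 — Angular frequency: ω = 2π·1.29e+04 = 8.105e+04 rad/s.
Step 2 — Transfer function: H(jω) = 1/(1 + jωRC).
Step 3 — Denominator: 1 + jωRC = 1 + j·8.105e+04·100·1.75e-07 = 1 + j1.418.
Step 4 — H = 0.332 - j0.4709.
Step 5 — Magnitude: |H| = 0.5762 (-4.8 dB); phase: φ = -54.8°.

|H| = 0.5762 (-4.8 dB), φ = -54.8°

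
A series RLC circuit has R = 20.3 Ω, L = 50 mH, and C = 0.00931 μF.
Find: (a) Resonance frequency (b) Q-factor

Step 1 — Resonance condition Im(Z)=0 gives ω₀ = 1/√(LC).
Step 2 — ω₀ = 1/√(0.05·9.31e-09) = 4.635e+04 rad/s.
Step 3 — f₀ = ω₀/(2π) = 7377 Hz.
Step 4 — Series Q: Q = ω₀L/R = 4.635e+04·0.05/20.3 = 114.2.

(a) f₀ = 7377 Hz  (b) Q = 114.2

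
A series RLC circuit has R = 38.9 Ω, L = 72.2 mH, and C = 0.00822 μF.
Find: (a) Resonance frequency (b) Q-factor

Step 1 — Resonance condition Im(Z)=0 gives ω₀ = 1/√(LC).
Step 2 — ω₀ = 1/√(0.0722·8.22e-09) = 4.105e+04 rad/s.
Step 3 — f₀ = ω₀/(2π) = 6533 Hz.
Step 4 — Series Q: Q = ω₀L/R = 4.105e+04·0.0722/38.9 = 76.19.

(a) f₀ = 6533 Hz  (b) Q = 76.19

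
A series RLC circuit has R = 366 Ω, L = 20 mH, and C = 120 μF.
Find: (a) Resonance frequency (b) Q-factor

Step 1 — Resonance condition Im(Z)=0 gives ω₀ = 1/√(LC).
Step 2 — ω₀ = 1/√(0.02·0.00012) = 645.5 rad/s.
Step 3 — f₀ = ω₀/(2π) = 102.7 Hz.
Step 4 — Series Q: Q = ω₀L/R = 645.5·0.02/366 = 0.03527.

(a) f₀ = 102.7 Hz  (b) Q = 0.03527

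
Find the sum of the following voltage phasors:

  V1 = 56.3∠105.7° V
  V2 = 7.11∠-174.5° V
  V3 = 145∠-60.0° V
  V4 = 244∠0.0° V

Step 1 — Convert each phasor to rectangular form:
  V1 = 56.3·(cos(105.7°) + j·sin(105.7°)) = -15.23 + j54.2 V
  V2 = 7.11·(cos(-174.5°) + j·sin(-174.5°)) = -7.077 - j0.6815 V
  V3 = 145·(cos(-60.0°) + j·sin(-60.0°)) = 72.5 - j125.6 V
  V4 = 244·(cos(0.0°) + j·sin(0.0°)) = 244 V
Step 2 — Sum components: V_total = 294.2 - j72.06 V.
Step 3 — Convert to polar: |V_total| = 302.9 V, ∠V_total = -13.8°.

V_total = 302.9∠-13.8° V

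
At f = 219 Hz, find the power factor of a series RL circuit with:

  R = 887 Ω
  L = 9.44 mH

Step 1 — Angular frequency: ω = 2π·f = 2π·219 = 1376 rad/s.
Step 2 — Component impedances:
  R: Z = R = 887 Ω
  L: Z = jωL = j·1376·0.00944 = 0 + j12.99 Ω
Step 3 — Series combination: Z_total = R + L = 887 + j12.99 Ω = 887.1∠0.8° Ω.
Step 4 — Power factor: PF = cos(φ) = Re(Z)/|Z| = 887/887.1 = 0.9999.
Step 5 — Type: Im(Z) = 12.99 ⇒ lagging (phase φ = 0.8°).

PF = 0.9999 (lagging, φ = 0.8°)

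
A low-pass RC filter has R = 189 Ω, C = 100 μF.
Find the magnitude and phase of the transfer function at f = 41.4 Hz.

Step 1 — Angular frequency: ω = 2π·41.4 = 260.1 rad/s.
Step 2 — Transfer function: H(jω) = 1/(1 + jωRC).
Step 3 — Denominator: 1 + jωRC = 1 + j·260.1·189·0.0001 = 1 + j4.916.
Step 4 — H = 0.03973 - j0.1953.
Step 5 — Magnitude: |H| = 0.1993 (-14.0 dB); phase: φ = -78.5°.

|H| = 0.1993 (-14.0 dB), φ = -78.5°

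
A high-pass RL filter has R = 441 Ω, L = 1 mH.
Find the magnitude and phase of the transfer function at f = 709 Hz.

Step 1 — Angular frequency: ω = 2π·709 = 4455 rad/s.
Step 2 — Transfer function: H(jω) = jωL/(R + jωL).
Step 3 — Numerator jωL = j·4.455; denominator R + jωL = 441 + j4.455.
Step 4 — H = 0.000102 + j0.0101.
Step 5 — Magnitude: |H| = 0.0101 (-39.9 dB); phase: φ = 89.4°.

|H| = 0.0101 (-39.9 dB), φ = 89.4°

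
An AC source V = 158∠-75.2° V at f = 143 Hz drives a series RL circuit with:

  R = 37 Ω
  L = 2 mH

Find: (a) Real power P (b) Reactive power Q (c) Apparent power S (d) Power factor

Step 1 — Angular frequency: ω = 2π·f = 2π·143 = 898.5 rad/s.
Step 2 — Component impedances:
  R: Z = R = 37 Ω
  L: Z = jωL = j·898.5·0.002 = 0 + j1.797 Ω
Step 3 — Series combination: Z_total = R + L = 37 + j1.797 Ω = 37.04∠2.8° Ω.
Step 4 — Source phasor: V = 158∠-75.2° V = 40.36 - j152.8 V.
Step 5 — Current: I = V / Z = 0.8882 - j4.172 A = 4.265∠-78.0° A.
Step 6 — Complex power: S = V·I* = 673.1 + j32.69 VA.
Step 7 — Real power: P = Re(S) = 673.1 W.
Step 8 — Reactive power: Q = Im(S) = 32.69 VAR.
Step 9 — Apparent power: |S| = 673.9 VA.
Step 10 — Power factor: PF = P/|S| = 0.9988 (lagging).

(a) P = 673.1 W  (b) Q = 32.69 VAR  (c) S = 673.9 VA  (d) PF = 0.9988 (lagging)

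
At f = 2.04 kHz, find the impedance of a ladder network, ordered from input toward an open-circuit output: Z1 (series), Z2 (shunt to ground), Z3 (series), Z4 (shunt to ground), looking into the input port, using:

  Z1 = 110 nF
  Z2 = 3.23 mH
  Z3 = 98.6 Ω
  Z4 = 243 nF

Step 1 — Angular frequency: ω = 2π·f = 2π·2040 = 1.282e+04 rad/s.
Step 2 — Component impedances:
  Z1: Z = 1/(jωC) = -j/(ω·C) = 0 - j709.2 Ω
  Z2: Z = jωL = j·1.282e+04·0.00323 = 0 + j41.4 Ω
  Z3: Z = R = 98.6 Ω
  Z4: Z = 1/(jωC) = -j/(ω·C) = 0 - j321.1 Ω
Step 3 — Ladder network (open output): work backward from the far end, alternating series and parallel combinations. Z_in = 1.922 - j662.4 Ω = 662.4∠-89.8° Ω.

Z = 1.922 - j662.4 Ω = 662.4∠-89.8° Ω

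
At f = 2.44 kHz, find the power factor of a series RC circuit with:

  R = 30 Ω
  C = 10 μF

Step 1 — Angular frequency: ω = 2π·f = 2π·2440 = 1.533e+04 rad/s.
Step 2 — Component impedances:
  R: Z = R = 30 Ω
  C: Z = 1/(jωC) = -j/(ω·C) = 0 - j6.523 Ω
Step 3 — Series combination: Z_total = R + C = 30 - j6.523 Ω = 30.7∠-12.3° Ω.
Step 4 — Power factor: PF = cos(φ) = Re(Z)/|Z| = 30/30.7 = 0.9772.
Step 5 — Type: Im(Z) = -6.523 ⇒ leading (phase φ = -12.3°).

PF = 0.9772 (leading, φ = -12.3°)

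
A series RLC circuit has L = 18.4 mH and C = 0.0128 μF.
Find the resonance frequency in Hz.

Step 1 — Resonance condition Im(Z)=0 gives ω₀ = 1/√(LC).
Step 2 — ω₀ = 1/√(0.0184·1.28e-08) = 6.516e+04 rad/s.
Step 3 — f₀ = ω₀/(2π) = 1.037e+04 Hz.

f₀ = 1.037e+04 Hz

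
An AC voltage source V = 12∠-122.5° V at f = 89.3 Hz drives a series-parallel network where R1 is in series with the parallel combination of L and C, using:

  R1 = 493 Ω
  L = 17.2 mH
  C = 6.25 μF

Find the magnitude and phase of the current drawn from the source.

Step 1 — Angular frequency: ω = 2π·f = 2π·89.3 = 561.1 rad/s.
Step 2 — Component impedances:
  R1: Z = R = 493 Ω
  L: Z = jωL = j·561.1·0.0172 = 0 + j9.651 Ω
  C: Z = 1/(jωC) = -j/(ω·C) = 0 - j285.2 Ω
Step 3 — Parallel branch: L || C = 1/(1/L + 1/C) = 0 + j9.989 Ω.
Step 4 — Series with R1: Z_total = R1 + (L || C) = 493 + j9.989 Ω = 493.1∠1.2° Ω.
Step 5 — Source phasor: V = 12∠-122.5° V = -6.448 - j10.12 V.
Step 6 — Ohm's law: I = V / Z_total = (-6.448 - j10.12) / (493 + j9.989) = -0.01349 - j0.02026 A.
Step 7 — Convert to polar: |I| = 0.02434 A, ∠I = -123.7°.

I = 0.02434∠-123.7° A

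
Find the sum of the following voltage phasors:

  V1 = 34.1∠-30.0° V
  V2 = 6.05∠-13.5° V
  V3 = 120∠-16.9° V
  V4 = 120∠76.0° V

Step 1 — Convert each phasor to rectangular form:
  V1 = 34.1·(cos(-30.0°) + j·sin(-30.0°)) = 29.53 - j17.05 V
  V2 = 6.05·(cos(-13.5°) + j·sin(-13.5°)) = 5.883 - j1.412 V
  V3 = 120·(cos(-16.9°) + j·sin(-16.9°)) = 114.8 - j34.88 V
  V4 = 120·(cos(76.0°) + j·sin(76.0°)) = 29.03 + j116.4 V
Step 2 — Sum components: V_total = 179.3 + j63.09 V.
Step 3 — Convert to polar: |V_total| = 190 V, ∠V_total = 19.4°.

V_total = 190∠19.4° V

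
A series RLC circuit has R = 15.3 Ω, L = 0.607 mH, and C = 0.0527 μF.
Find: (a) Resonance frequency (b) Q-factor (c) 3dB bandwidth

Step 1 — Resonance: ω₀ = 1/√(LC) = 1/√(0.000607·5.27e-08) = 1.768e+05 rad/s.
Step 2 — f₀ = ω₀/(2π) = 2.814e+04 Hz.
Step 3 — Series Q: Q = ω₀L/R = 1.768e+05·0.000607/15.3 = 7.015.
Step 4 — Bandwidth: Δω = ω₀/Q = 2.521e+04 rad/s; BW = Δω/(2π) = 4012 Hz.

(a) f₀ = 2.814e+04 Hz  (b) Q = 7.015  (c) BW = 4012 Hz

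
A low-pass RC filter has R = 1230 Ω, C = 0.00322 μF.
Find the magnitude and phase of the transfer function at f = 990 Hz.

Step 1 — Angular frequency: ω = 2π·990 = 6220 rad/s.
Step 2 — Transfer function: H(jω) = 1/(1 + jωRC).
Step 3 — Denominator: 1 + jωRC = 1 + j·6220·1230·3.22e-09 = 1 + j0.02464.
Step 4 — H = 0.9994 - j0.02462.
Step 5 — Magnitude: |H| = 0.9997 (-0.0 dB); phase: φ = -1.4°.

|H| = 0.9997 (-0.0 dB), φ = -1.4°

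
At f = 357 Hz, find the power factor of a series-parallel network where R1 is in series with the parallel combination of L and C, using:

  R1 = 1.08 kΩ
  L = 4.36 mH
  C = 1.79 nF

Step 1 — Angular frequency: ω = 2π·f = 2π·357 = 2243 rad/s.
Step 2 — Component impedances:
  R1: Z = R = 1080 Ω
  L: Z = jωL = j·2243·0.00436 = 0 + j9.78 Ω
  C: Z = 1/(jωC) = -j/(ω·C) = 0 - j2.491e+05 Ω
Step 3 — Parallel branch: L || C = 1/(1/L + 1/C) = 0 + j9.78 Ω.
Step 4 — Series with R1: Z_total = R1 + (L || C) = 1080 + j9.78 Ω = 1080∠0.5° Ω.
Step 5 — Power factor: PF = cos(φ) = Re(Z)/|Z| = 1080/1080 = 1.
Step 6 — Type: Im(Z) = 9.78 ⇒ lagging (phase φ = 0.5°).

PF = 1 (lagging, φ = 0.5°)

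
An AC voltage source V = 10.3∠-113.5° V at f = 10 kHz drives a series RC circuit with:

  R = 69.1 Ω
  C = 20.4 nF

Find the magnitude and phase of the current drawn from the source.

Step 1 — Angular frequency: ω = 2π·f = 2π·1e+04 = 6.283e+04 rad/s.
Step 2 — Component impedances:
  R: Z = R = 69.1 Ω
  C: Z = 1/(jωC) = -j/(ω·C) = 0 - j780.2 Ω
Step 3 — Series combination: Z_total = R + C = 69.1 - j780.2 Ω = 783.2∠-84.9° Ω.
Step 4 — Source phasor: V = 10.3∠-113.5° V = -4.107 - j9.446 V.
Step 5 — Ohm's law: I = V / Z_total = (-4.107 - j9.446) / (69.1 - j780.2) = 0.01155 - j0.006287 A.
Step 6 — Convert to polar: |I| = 0.01315 A, ∠I = -28.6°.

I = 0.01315∠-28.6° A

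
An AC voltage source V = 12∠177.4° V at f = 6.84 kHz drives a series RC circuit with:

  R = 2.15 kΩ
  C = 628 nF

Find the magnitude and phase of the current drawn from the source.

Step 1 — Angular frequency: ω = 2π·f = 2π·6840 = 4.298e+04 rad/s.
Step 2 — Component impedances:
  R: Z = R = 2150 Ω
  C: Z = 1/(jωC) = -j/(ω·C) = 0 - j37.05 Ω
Step 3 — Series combination: Z_total = R + C = 2150 - j37.05 Ω = 2150∠-1.0° Ω.
Step 4 — Source phasor: V = 12∠177.4° V = -11.99 + j0.5444 V.
Step 5 — Ohm's law: I = V / Z_total = (-11.99 + j0.5444) / (2150 - j37.05) = -0.005578 + j0.0001571 A.
Step 6 — Convert to polar: |I| = 0.005581 A, ∠I = 178.4°.

I = 0.005581∠178.4° A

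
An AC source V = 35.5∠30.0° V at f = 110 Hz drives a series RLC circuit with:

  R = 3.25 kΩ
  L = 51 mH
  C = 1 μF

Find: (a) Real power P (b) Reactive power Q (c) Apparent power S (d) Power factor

Step 1 — Angular frequency: ω = 2π·f = 2π·110 = 691.2 rad/s.
Step 2 — Component impedances:
  R: Z = R = 3250 Ω
  L: Z = jωL = j·691.2·0.051 = 0 + j35.25 Ω
  C: Z = 1/(jωC) = -j/(ω·C) = 0 - j1447 Ω
Step 3 — Series combination: Z_total = R + L + C = 3250 - j1412 Ω = 3543∠-23.5° Ω.
Step 4 — Source phasor: V = 35.5∠30.0° V = 30.74 + j17.75 V.
Step 5 — Current: I = V / Z = 0.005963 + j0.008051 A = 0.01002∠53.5° A.
Step 6 — Complex power: S = V·I* = 0.3262 - j0.1417 VA.
Step 7 — Real power: P = Re(S) = 0.3262 W.
Step 8 — Reactive power: Q = Im(S) = -0.1417 VAR.
Step 9 — Apparent power: |S| = 0.3557 VA.
Step 10 — Power factor: PF = P/|S| = 0.9172 (leading).

(a) P = 0.3262 W  (b) Q = -0.1417 VAR  (c) S = 0.3557 VA  (d) PF = 0.9172 (leading)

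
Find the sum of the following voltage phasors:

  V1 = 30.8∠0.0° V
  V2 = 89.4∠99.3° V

Step 1 — Convert each phasor to rectangular form:
  V1 = 30.8·(cos(0.0°) + j·sin(0.0°)) = 30.8 V
  V2 = 89.4·(cos(99.3°) + j·sin(99.3°)) = -14.45 + j88.22 V
Step 2 — Sum components: V_total = 16.35 + j88.22 V.
Step 3 — Convert to polar: |V_total| = 89.73 V, ∠V_total = 79.5°.

V_total = 89.73∠79.5° V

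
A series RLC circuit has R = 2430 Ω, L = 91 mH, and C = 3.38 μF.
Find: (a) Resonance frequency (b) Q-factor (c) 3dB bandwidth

Step 1 — Resonance: ω₀ = 1/√(LC) = 1/√(0.091·3.38e-06) = 1803 rad/s.
Step 2 — f₀ = ω₀/(2π) = 287 Hz.
Step 3 — Series Q: Q = ω₀L/R = 1803·0.091/2430 = 0.06752.
Step 4 — Bandwidth: Δω = ω₀/Q = 2.67e+04 rad/s; BW = Δω/(2π) = 4250 Hz.

(a) f₀ = 287 Hz  (b) Q = 0.06752  (c) BW = 4250 Hz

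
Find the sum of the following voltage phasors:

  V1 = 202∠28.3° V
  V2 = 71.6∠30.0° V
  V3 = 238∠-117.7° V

Step 1 — Convert each phasor to rectangular form:
  V1 = 202·(cos(28.3°) + j·sin(28.3°)) = 177.9 + j95.77 V
  V2 = 71.6·(cos(30.0°) + j·sin(30.0°)) = 62.01 + j35.8 V
  V3 = 238·(cos(-117.7°) + j·sin(-117.7°)) = -110.6 - j210.7 V
Step 2 — Sum components: V_total = 129.2 - j79.16 V.
Step 3 — Convert to polar: |V_total| = 151.5 V, ∠V_total = -31.5°.

V_total = 151.5∠-31.5° V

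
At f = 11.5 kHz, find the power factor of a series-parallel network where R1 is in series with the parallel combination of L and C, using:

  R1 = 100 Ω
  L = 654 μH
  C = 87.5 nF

Step 1 — Angular frequency: ω = 2π·f = 2π·1.15e+04 = 7.226e+04 rad/s.
Step 2 — Component impedances:
  R1: Z = R = 100 Ω
  L: Z = jωL = j·7.226e+04·0.000654 = 0 + j47.26 Ω
  C: Z = 1/(jωC) = -j/(ω·C) = 0 - j158.2 Ω
Step 3 — Parallel branch: L || C = 1/(1/L + 1/C) = 0 + j67.39 Ω.
Step 4 — Series with R1: Z_total = R1 + (L || C) = 100 + j67.39 Ω = 120.6∠34.0° Ω.
Step 5 — Power factor: PF = cos(φ) = Re(Z)/|Z| = 100/120.59 = 0.8293.
Step 6 — Type: Im(Z) = 67.39 ⇒ lagging (phase φ = 34.0°).

PF = 0.8293 (lagging, φ = 34.0°)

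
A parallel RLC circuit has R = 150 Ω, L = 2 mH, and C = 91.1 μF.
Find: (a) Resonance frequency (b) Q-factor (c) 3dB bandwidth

Step 1 — Resonance: ω₀ = 1/√(LC) = 1/√(0.002·9.11e-05) = 2343 rad/s.
Step 2 — f₀ = ω₀/(2π) = 372.9 Hz.
Step 3 — Parallel Q: Q = R/(ω₀L) = 150/(2343·0.002) = 32.01.
Step 4 — Bandwidth: Δω = ω₀/Q = 73.18 rad/s; BW = Δω/(2π) = 11.65 Hz.

(a) f₀ = 372.9 Hz  (b) Q = 32.01  (c) BW = 11.65 Hz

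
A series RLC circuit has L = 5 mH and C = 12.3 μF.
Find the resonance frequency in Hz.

Step 1 — Resonance condition Im(Z)=0 gives ω₀ = 1/√(LC).
Step 2 — ω₀ = 1/√(0.005·1.23e-05) = 4032 rad/s.
Step 3 — f₀ = ω₀/(2π) = 641.8 Hz.

f₀ = 641.8 Hz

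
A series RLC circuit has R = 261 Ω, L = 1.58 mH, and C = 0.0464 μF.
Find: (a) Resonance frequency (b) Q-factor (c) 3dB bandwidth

Step 1 — Resonance: ω₀ = 1/√(LC) = 1/√(0.00158·4.64e-08) = 1.168e+05 rad/s.
Step 2 — f₀ = ω₀/(2π) = 1.859e+04 Hz.
Step 3 — Series Q: Q = ω₀L/R = 1.168e+05·0.00158/261 = 0.707.
Step 4 — Bandwidth: Δω = ω₀/Q = 1.652e+05 rad/s; BW = Δω/(2π) = 2.629e+04 Hz.

(a) f₀ = 1.859e+04 Hz  (b) Q = 0.707  (c) BW = 2.629e+04 Hz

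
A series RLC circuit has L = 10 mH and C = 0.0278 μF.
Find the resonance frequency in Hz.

Step 1 — Resonance condition Im(Z)=0 gives ω₀ = 1/√(LC).
Step 2 — ω₀ = 1/√(0.01·2.78e-08) = 5.998e+04 rad/s.
Step 3 — f₀ = ω₀/(2π) = 9545 Hz.

f₀ = 9545 Hz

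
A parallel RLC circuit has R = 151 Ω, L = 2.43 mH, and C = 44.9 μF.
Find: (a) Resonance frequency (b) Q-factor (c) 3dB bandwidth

Step 1 — Resonance: ω₀ = 1/√(LC) = 1/√(0.00243·4.49e-05) = 3027 rad/s.
Step 2 — f₀ = ω₀/(2π) = 481.8 Hz.
Step 3 — Parallel Q: Q = R/(ω₀L) = 151/(3027·0.00243) = 20.53.
Step 4 — Bandwidth: Δω = ω₀/Q = 147.5 rad/s; BW = Δω/(2π) = 23.47 Hz.

(a) f₀ = 481.8 Hz  (b) Q = 20.53  (c) BW = 23.47 Hz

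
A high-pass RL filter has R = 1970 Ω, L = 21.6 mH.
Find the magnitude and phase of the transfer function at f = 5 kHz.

Step 1 — Angular frequency: ω = 2π·5000 = 3.142e+04 rad/s.
Step 2 — Transfer function: H(jω) = jωL/(R + jωL).
Step 3 — Numerator jωL = j·678.6; denominator R + jωL = 1970 + j678.6.
Step 4 — H = 0.1061 + j0.3079.
Step 5 — Magnitude: |H| = 0.3257 (-9.7 dB); phase: φ = 71.0°.

|H| = 0.3257 (-9.7 dB), φ = 71.0°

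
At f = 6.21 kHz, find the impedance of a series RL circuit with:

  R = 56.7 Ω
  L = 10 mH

Step 1 — Angular frequency: ω = 2π·f = 2π·6210 = 3.902e+04 rad/s.
Step 2 — Component impedances:
  R: Z = R = 56.7 Ω
  L: Z = jωL = j·3.902e+04·0.01 = 0 + j390.2 Ω
Step 3 — Series combination: Z_total = R + L = 56.7 + j390.2 Ω = 394.3∠81.7° Ω.

Z = 56.7 + j390.2 Ω = 394.3∠81.7° Ω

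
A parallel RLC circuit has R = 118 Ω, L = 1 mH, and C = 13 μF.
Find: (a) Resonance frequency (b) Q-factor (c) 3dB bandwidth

Step 1 — Resonance: ω₀ = 1/√(LC) = 1/√(0.001·1.3e-05) = 8771 rad/s.
Step 2 — f₀ = ω₀/(2π) = 1396 Hz.
Step 3 — Parallel Q: Q = R/(ω₀L) = 118/(8771·0.001) = 13.45.
Step 4 — Bandwidth: Δω = ω₀/Q = 651.9 rad/s; BW = Δω/(2π) = 103.8 Hz.

(a) f₀ = 1396 Hz  (b) Q = 13.45  (c) BW = 103.8 Hz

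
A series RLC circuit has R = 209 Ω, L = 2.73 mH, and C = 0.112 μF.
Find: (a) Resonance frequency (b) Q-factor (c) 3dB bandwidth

Step 1 — Resonance: ω₀ = 1/√(LC) = 1/√(0.00273·1.12e-07) = 5.719e+04 rad/s.
Step 2 — f₀ = ω₀/(2π) = 9102 Hz.
Step 3 — Series Q: Q = ω₀L/R = 5.719e+04·0.00273/209 = 0.747.
Step 4 — Bandwidth: Δω = ω₀/Q = 7.656e+04 rad/s; BW = Δω/(2π) = 1.218e+04 Hz.

(a) f₀ = 9102 Hz  (b) Q = 0.747  (c) BW = 1.218e+04 Hz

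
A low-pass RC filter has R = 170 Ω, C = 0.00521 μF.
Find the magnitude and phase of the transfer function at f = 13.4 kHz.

Step 1 — Angular frequency: ω = 2π·1.34e+04 = 8.419e+04 rad/s.
Step 2 — Transfer function: H(jω) = 1/(1 + jωRC).
Step 3 — Denominator: 1 + jωRC = 1 + j·8.419e+04·170·5.21e-09 = 1 + j0.07457.
Step 4 — H = 0.9945 - j0.07416.
Step 5 — Magnitude: |H| = 0.9972 (-0.0 dB); phase: φ = -4.3°.

|H| = 0.9972 (-0.0 dB), φ = -4.3°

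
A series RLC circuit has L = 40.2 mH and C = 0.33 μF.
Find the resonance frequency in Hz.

Step 1 — Resonance condition Im(Z)=0 gives ω₀ = 1/√(LC).
Step 2 — ω₀ = 1/√(0.0402·3.3e-07) = 8682 rad/s.
Step 3 — f₀ = ω₀/(2π) = 1382 Hz.

f₀ = 1382 Hz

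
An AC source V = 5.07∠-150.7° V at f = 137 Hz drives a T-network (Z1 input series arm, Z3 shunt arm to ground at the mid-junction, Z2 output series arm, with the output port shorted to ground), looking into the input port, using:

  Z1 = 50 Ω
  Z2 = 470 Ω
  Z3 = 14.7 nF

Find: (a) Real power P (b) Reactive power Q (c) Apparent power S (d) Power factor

Step 1 — Angular frequency: ω = 2π·f = 2π·137 = 860.8 rad/s.
Step 2 — Component impedances:
  Z1: Z = R = 50 Ω
  Z2: Z = R = 470 Ω
  Z3: Z = 1/(jωC) = -j/(ω·C) = 0 - j7.903e+04 Ω
Step 3 — With the output port shorted to ground, the output series arm Z2 runs from the junction to ground; the shunt arm Z3 also runs from the junction to ground. They appear in parallel: Z3 || Z2 = 470 - j2.795 Ω.
Step 4 — Series with input arm Z1: Z_in = Z1 + (Z3 || Z2) = 520 - j2.795 Ω = 520∠-0.3° Ω.
Step 5 — Source phasor: V = 5.07∠-150.7° V = -4.421 - j2.481 V.
Step 6 — Current: I = V / Z = -0.008477 - j0.004817 A = 0.00975∠-150.4° A.
Step 7 — Complex power: S = V·I* = 0.04943 - j0.0002657 VA.
Step 8 — Real power: P = Re(S) = 0.04943 W.
Step 9 — Reactive power: Q = Im(S) = -0.0002657 VAR.
Step 10 — Apparent power: |S| = 0.04943 VA.
Step 11 — Power factor: PF = P/|S| = 1 (leading).

(a) P = 0.04943 W  (b) Q = -0.0002657 VAR  (c) S = 0.04943 VA  (d) PF = 1 (leading)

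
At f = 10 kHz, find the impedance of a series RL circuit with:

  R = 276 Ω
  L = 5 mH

Step 1 — Angular frequency: ω = 2π·f = 2π·1e+04 = 6.283e+04 rad/s.
Step 2 — Component impedances:
  R: Z = R = 276 Ω
  L: Z = jωL = j·6.283e+04·0.005 = 0 + j314.2 Ω
Step 3 — Series combination: Z_total = R + L = 276 + j314.2 Ω = 418.2∠48.7° Ω.

Z = 276 + j314.2 Ω = 418.2∠48.7° Ω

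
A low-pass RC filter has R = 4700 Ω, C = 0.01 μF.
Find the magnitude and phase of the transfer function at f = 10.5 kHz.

Step 1 — Angular frequency: ω = 2π·1.05e+04 = 6.597e+04 rad/s.
Step 2 — Transfer function: H(jω) = 1/(1 + jωRC).
Step 3 — Denominator: 1 + jωRC = 1 + j·6.597e+04·4700·1e-08 = 1 + j3.101.
Step 4 — H = 0.09421 - j0.2921.
Step 5 — Magnitude: |H| = 0.3069 (-10.3 dB); phase: φ = -72.1°.

|H| = 0.3069 (-10.3 dB), φ = -72.1°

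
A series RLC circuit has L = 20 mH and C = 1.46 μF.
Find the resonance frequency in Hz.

Step 1 — Resonance condition Im(Z)=0 gives ω₀ = 1/√(LC).
Step 2 — ω₀ = 1/√(0.02·1.46e-06) = 5852 rad/s.
Step 3 — f₀ = ω₀/(2π) = 931.4 Hz.

f₀ = 931.4 Hz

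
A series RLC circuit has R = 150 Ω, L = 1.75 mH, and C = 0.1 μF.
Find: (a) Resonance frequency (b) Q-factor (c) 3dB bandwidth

Step 1 — Resonance condition Im(Z)=0 gives ω₀ = 1/√(LC).
Step 2 — ω₀ = 1/√(0.00175·1e-07) = 7.559e+04 rad/s.
Step 3 — f₀ = ω₀/(2π) = 1.203e+04 Hz.
Step 4 — Series Q: Q = ω₀L/R = 7.559e+04·0.00175/150 = 0.8819.
Step 5 — 3dB bandwidth: Δω = ω₀/Q = 8.571e+04 rad/s; BW = Δω/(2π) = 1.364e+04 Hz.

(a) f₀ = 1.203e+04 Hz  (b) Q = 0.8819  (c) BW = 1.364e+04 Hz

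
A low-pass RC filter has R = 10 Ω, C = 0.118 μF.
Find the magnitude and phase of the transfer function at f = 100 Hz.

Step 1 — Angular frequency: ω = 2π·100 = 628.3 rad/s.
Step 2 — Transfer function: H(jω) = 1/(1 + jωRC).
Step 3 — Denominator: 1 + jωRC = 1 + j·628.3·10·1.18e-07 = 1 + j0.0007414.
Step 4 — H = 1 - j0.0007414.
Step 5 — Magnitude: |H| = 1 (-0.0 dB); phase: φ = -0.0°.

|H| = 1 (-0.0 dB), φ = -0.0°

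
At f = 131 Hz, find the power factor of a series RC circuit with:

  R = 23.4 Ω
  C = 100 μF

Step 1 — Angular frequency: ω = 2π·f = 2π·131 = 823.1 rad/s.
Step 2 — Component impedances:
  R: Z = R = 23.4 Ω
  C: Z = 1/(jωC) = -j/(ω·C) = 0 - j12.15 Ω
Step 3 — Series combination: Z_total = R + C = 23.4 - j12.15 Ω = 26.37∠-27.4° Ω.
Step 4 — Power factor: PF = cos(φ) = Re(Z)/|Z| = 23.4/26.366 = 0.8875.
Step 5 — Type: Im(Z) = -12.15 ⇒ leading (phase φ = -27.4°).

PF = 0.8875 (leading, φ = -27.4°)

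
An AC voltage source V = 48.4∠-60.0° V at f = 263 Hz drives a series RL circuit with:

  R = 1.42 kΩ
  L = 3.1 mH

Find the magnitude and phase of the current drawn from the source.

Step 1 — Angular frequency: ω = 2π·f = 2π·263 = 1652 rad/s.
Step 2 — Component impedances:
  R: Z = R = 1420 Ω
  L: Z = jωL = j·1652·0.0031 = 0 + j5.123 Ω
Step 3 — Series combination: Z_total = R + L = 1420 + j5.123 Ω = 1420∠0.2° Ω.
Step 4 — Source phasor: V = 48.4∠-60.0° V = 24.2 - j41.92 V.
Step 5 — Ohm's law: I = V / Z_total = (24.2 - j41.92) / (1420 + j5.123) = 0.01694 - j0.02958 A.
Step 6 — Convert to polar: |I| = 0.03408 A, ∠I = -60.2°.

I = 0.03408∠-60.2° A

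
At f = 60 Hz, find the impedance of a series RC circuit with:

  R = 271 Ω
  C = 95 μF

Step 1 — Angular frequency: ω = 2π·f = 2π·60 = 377 rad/s.
Step 2 — Component impedances:
  R: Z = R = 271 Ω
  C: Z = 1/(jωC) = -j/(ω·C) = 0 - j27.92 Ω
Step 3 — Series combination: Z_total = R + C = 271 - j27.92 Ω = 272.4∠-5.9° Ω.

Z = 271 - j27.92 Ω = 272.4∠-5.9° Ω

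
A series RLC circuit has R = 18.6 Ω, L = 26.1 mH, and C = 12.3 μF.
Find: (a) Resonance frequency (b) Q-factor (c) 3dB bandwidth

Step 1 — Resonance: ω₀ = 1/√(LC) = 1/√(0.0261·1.23e-05) = 1765 rad/s.
Step 2 — f₀ = ω₀/(2π) = 280.9 Hz.
Step 3 — Series Q: Q = ω₀L/R = 1765·0.0261/18.6 = 2.477.
Step 4 — Bandwidth: Δω = ω₀/Q = 712.6 rad/s; BW = Δω/(2π) = 113.4 Hz.

(a) f₀ = 280.9 Hz  (b) Q = 2.477  (c) BW = 113.4 Hz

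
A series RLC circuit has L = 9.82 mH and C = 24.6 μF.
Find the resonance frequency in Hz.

Step 1 — Resonance condition Im(Z)=0 gives ω₀ = 1/√(LC).
Step 2 — ω₀ = 1/√(0.00982·2.46e-05) = 2035 rad/s.
Step 3 — f₀ = ω₀/(2π) = 323.8 Hz.

f₀ = 323.8 Hz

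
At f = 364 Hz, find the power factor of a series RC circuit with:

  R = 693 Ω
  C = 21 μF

Step 1 — Angular frequency: ω = 2π·f = 2π·364 = 2287 rad/s.
Step 2 — Component impedances:
  R: Z = R = 693 Ω
  C: Z = 1/(jωC) = -j/(ω·C) = 0 - j20.82 Ω
Step 3 — Series combination: Z_total = R + C = 693 - j20.82 Ω = 693.3∠-1.7° Ω.
Step 4 — Power factor: PF = cos(φ) = Re(Z)/|Z| = 693/693.313 = 0.9995.
Step 5 — Type: Im(Z) = -20.82 ⇒ leading (phase φ = -1.7°).

PF = 0.9995 (leading, φ = -1.7°)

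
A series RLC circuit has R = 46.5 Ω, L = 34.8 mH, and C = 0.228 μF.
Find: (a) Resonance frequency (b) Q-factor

Step 1 — Resonance condition Im(Z)=0 gives ω₀ = 1/√(LC).
Step 2 — ω₀ = 1/√(0.0348·2.28e-07) = 1.123e+04 rad/s.
Step 3 — f₀ = ω₀/(2π) = 1787 Hz.
Step 4 — Series Q: Q = ω₀L/R = 1.123e+04·0.0348/46.5 = 8.402.

(a) f₀ = 1787 Hz  (b) Q = 8.402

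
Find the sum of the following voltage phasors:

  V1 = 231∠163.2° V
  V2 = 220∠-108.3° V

Step 1 — Convert each phasor to rectangular form:
  V1 = 231·(cos(163.2°) + j·sin(163.2°)) = -221.1 + j66.77 V
  V2 = 220·(cos(-108.3°) + j·sin(-108.3°)) = -69.08 - j208.9 V
Step 2 — Sum components: V_total = -290.2 - j142.1 V.
Step 3 — Convert to polar: |V_total| = 323.1 V, ∠V_total = -153.9°.

V_total = 323.1∠-153.9° V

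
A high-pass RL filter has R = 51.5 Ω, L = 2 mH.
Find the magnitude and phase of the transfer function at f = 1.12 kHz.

Step 1 — Angular frequency: ω = 2π·1120 = 7037 rad/s.
Step 2 — Transfer function: H(jω) = jωL/(R + jωL).
Step 3 — Numerator jωL = j·14.07; denominator R + jωL = 51.5 + j14.07.
Step 4 — H = 0.0695 + j0.2543.
Step 5 — Magnitude: |H| = 0.2636 (-11.6 dB); phase: φ = 74.7°.

|H| = 0.2636 (-11.6 dB), φ = 74.7°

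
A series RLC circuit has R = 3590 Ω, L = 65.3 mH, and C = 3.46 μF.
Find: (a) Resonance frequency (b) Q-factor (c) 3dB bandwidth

Step 1 — Resonance: ω₀ = 1/√(LC) = 1/√(0.0653·3.46e-06) = 2104 rad/s.
Step 2 — f₀ = ω₀/(2π) = 334.8 Hz.
Step 3 — Series Q: Q = ω₀L/R = 2104·0.0653/3590 = 0.03827.
Step 4 — Bandwidth: Δω = ω₀/Q = 5.498e+04 rad/s; BW = Δω/(2π) = 8750 Hz.

(a) f₀ = 334.8 Hz  (b) Q = 0.03827  (c) BW = 8750 Hz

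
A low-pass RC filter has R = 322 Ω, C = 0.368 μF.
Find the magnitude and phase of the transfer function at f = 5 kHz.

Step 1 — Angular frequency: ω = 2π·5000 = 3.142e+04 rad/s.
Step 2 — Transfer function: H(jω) = 1/(1 + jωRC).
Step 3 — Denominator: 1 + jωRC = 1 + j·3.142e+04·322·3.68e-07 = 1 + j3.723.
Step 4 — H = 0.0673 - j0.2505.
Step 5 — Magnitude: |H| = 0.2594 (-11.7 dB); phase: φ = -75.0°.

|H| = 0.2594 (-11.7 dB), φ = -75.0°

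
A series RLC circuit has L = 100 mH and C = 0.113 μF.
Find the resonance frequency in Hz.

Step 1 — Resonance condition Im(Z)=0 gives ω₀ = 1/√(LC).
Step 2 — ω₀ = 1/√(0.1·1.13e-07) = 9407 rad/s.
Step 3 — f₀ = ω₀/(2π) = 1497 Hz.

f₀ = 1497 Hz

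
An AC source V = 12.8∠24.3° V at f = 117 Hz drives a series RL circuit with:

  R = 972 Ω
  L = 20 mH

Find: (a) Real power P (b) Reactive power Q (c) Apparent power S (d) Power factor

Step 1 — Angular frequency: ω = 2π·f = 2π·117 = 735.1 rad/s.
Step 2 — Component impedances:
  R: Z = R = 972 Ω
  L: Z = jωL = j·735.1·0.02 = 0 + j14.7 Ω
Step 3 — Series combination: Z_total = R + L = 972 + j14.7 Ω = 972.1∠0.9° Ω.
Step 4 — Source phasor: V = 12.8∠24.3° V = 11.67 + j5.267 V.
Step 5 — Current: I = V / Z = 0.01208 + j0.005236 A = 0.01317∠23.4° A.
Step 6 — Complex power: S = V·I* = 0.1685 + j0.002549 VA.
Step 7 — Real power: P = Re(S) = 0.1685 W.
Step 8 — Reactive power: Q = Im(S) = 0.002549 VAR.
Step 9 — Apparent power: |S| = 0.1685 VA.
Step 10 — Power factor: PF = P/|S| = 0.9999 (lagging).

(a) P = 0.1685 W  (b) Q = 0.002549 VAR  (c) S = 0.1685 VA  (d) PF = 0.9999 (lagging)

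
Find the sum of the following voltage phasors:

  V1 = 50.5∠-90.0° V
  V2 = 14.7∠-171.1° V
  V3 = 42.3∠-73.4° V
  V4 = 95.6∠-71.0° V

Step 1 — Convert each phasor to rectangular form:
  V1 = 50.5·(cos(-90.0°) + j·sin(-90.0°)) = 0 - j50.5 V
  V2 = 14.7·(cos(-171.1°) + j·sin(-171.1°)) = -14.52 - j2.274 V
  V3 = 42.3·(cos(-73.4°) + j·sin(-73.4°)) = 12.08 - j40.54 V
  V4 = 95.6·(cos(-71.0°) + j·sin(-71.0°)) = 31.12 - j90.39 V
Step 2 — Sum components: V_total = 28.69 - j183.7 V.
Step 3 — Convert to polar: |V_total| = 185.9 V, ∠V_total = -81.1°.

V_total = 185.9∠-81.1° V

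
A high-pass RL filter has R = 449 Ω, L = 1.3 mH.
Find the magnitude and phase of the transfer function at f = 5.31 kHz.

Step 1 — Angular frequency: ω = 2π·5310 = 3.336e+04 rad/s.
Step 2 — Transfer function: H(jω) = jωL/(R + jωL).
Step 3 — Numerator jωL = j·43.37; denominator R + jωL = 449 + j43.37.
Step 4 — H = 0.009245 + j0.09571.
Step 5 — Magnitude: |H| = 0.09615 (-20.3 dB); phase: φ = 84.5°.

|H| = 0.09615 (-20.3 dB), φ = 84.5°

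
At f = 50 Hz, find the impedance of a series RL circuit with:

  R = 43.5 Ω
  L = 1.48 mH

Step 1 — Angular frequency: ω = 2π·f = 2π·50 = 314.2 rad/s.
Step 2 — Component impedances:
  R: Z = R = 43.5 Ω
  L: Z = jωL = j·314.2·0.00148 = 0 + j0.465 Ω
Step 3 — Series combination: Z_total = R + L = 43.5 + j0.465 Ω = 43.5∠0.6° Ω.

Z = 43.5 + j0.465 Ω = 43.5∠0.6° Ω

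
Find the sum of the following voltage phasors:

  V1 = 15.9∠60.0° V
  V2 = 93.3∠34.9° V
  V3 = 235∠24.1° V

Step 1 — Convert each phasor to rectangular form:
  V1 = 15.9·(cos(60.0°) + j·sin(60.0°)) = 7.95 + j13.77 V
  V2 = 93.3·(cos(34.9°) + j·sin(34.9°)) = 76.52 + j53.38 V
  V3 = 235·(cos(24.1°) + j·sin(24.1°)) = 214.5 + j95.96 V
Step 2 — Sum components: V_total = 299 + j163.1 V.
Step 3 — Convert to polar: |V_total| = 340.6 V, ∠V_total = 28.6°.

V_total = 340.6∠28.6° V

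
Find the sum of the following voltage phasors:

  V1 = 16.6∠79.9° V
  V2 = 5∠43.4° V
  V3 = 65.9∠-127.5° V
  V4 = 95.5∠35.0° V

Step 1 — Convert each phasor to rectangular form:
  V1 = 16.6·(cos(79.9°) + j·sin(79.9°)) = 2.911 + j16.34 V
  V2 = 5·(cos(43.4°) + j·sin(43.4°)) = 3.633 + j3.435 V
  V3 = 65.9·(cos(-127.5°) + j·sin(-127.5°)) = -40.12 - j52.28 V
  V4 = 95.5·(cos(35.0°) + j·sin(35.0°)) = 78.23 + j54.78 V
Step 2 — Sum components: V_total = 44.66 + j22.27 V.
Step 3 — Convert to polar: |V_total| = 49.9 V, ∠V_total = 26.5°.

V_total = 49.9∠26.5° V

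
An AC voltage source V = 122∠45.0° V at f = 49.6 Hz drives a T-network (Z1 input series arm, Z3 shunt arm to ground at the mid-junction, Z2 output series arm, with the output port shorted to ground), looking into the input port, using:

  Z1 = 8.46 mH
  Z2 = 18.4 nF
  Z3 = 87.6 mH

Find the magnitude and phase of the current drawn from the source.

Step 1 — Angular frequency: ω = 2π·f = 2π·49.6 = 311.6 rad/s.
Step 2 — Component impedances:
  Z1: Z = jωL = j·311.6·0.00846 = 0 + j2.637 Ω
  Z2: Z = 1/(jωC) = -j/(ω·C) = 0 - j1.744e+05 Ω
  Z3: Z = jωL = j·311.6·0.0876 = 0 + j27.3 Ω
Step 3 — With the output port shorted to ground, the output series arm Z2 runs from the junction to ground; the shunt arm Z3 also runs from the junction to ground. They appear in parallel: Z3 || Z2 = 0 + j27.3 Ω.
Step 4 — Series with input arm Z1: Z_in = Z1 + (Z3 || Z2) = 0 + j29.94 Ω = 29.94∠90.0° Ω.
Step 5 — Source phasor: V = 122∠45.0° V = 86.27 + j86.27 V.
Step 6 — Ohm's law: I = V / Z_total = (86.27 + j86.27) / (0 + j29.94) = 2.881 - j2.881 A.
Step 7 — Convert to polar: |I| = 4.075 A, ∠I = -45.0°.

I = 4.075∠-45.0° A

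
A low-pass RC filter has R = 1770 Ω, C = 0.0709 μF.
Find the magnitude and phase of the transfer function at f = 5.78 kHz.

Step 1 — Angular frequency: ω = 2π·5780 = 3.632e+04 rad/s.
Step 2 — Transfer function: H(jω) = 1/(1 + jωRC).
Step 3 — Denominator: 1 + jωRC = 1 + j·3.632e+04·1770·7.09e-08 = 1 + j4.558.
Step 4 — H = 0.04593 - j0.2093.
Step 5 — Magnitude: |H| = 0.2143 (-13.4 dB); phase: φ = -77.6°.

|H| = 0.2143 (-13.4 dB), φ = -77.6°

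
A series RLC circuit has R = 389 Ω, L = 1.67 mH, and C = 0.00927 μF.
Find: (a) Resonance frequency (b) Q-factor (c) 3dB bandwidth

Step 1 — Resonance condition Im(Z)=0 gives ω₀ = 1/√(LC).
Step 2 — ω₀ = 1/√(0.00167·9.27e-09) = 2.542e+05 rad/s.
Step 3 — f₀ = ω₀/(2π) = 4.045e+04 Hz.
Step 4 — Series Q: Q = ω₀L/R = 2.542e+05·0.00167/389 = 1.091.
Step 5 — 3dB bandwidth: Δω = ω₀/Q = 2.329e+05 rad/s; BW = Δω/(2π) = 3.707e+04 Hz.

(a) f₀ = 4.045e+04 Hz  (b) Q = 1.091  (c) BW = 3.707e+04 Hz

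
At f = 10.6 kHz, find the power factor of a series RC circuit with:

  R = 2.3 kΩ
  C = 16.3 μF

Step 1 — Angular frequency: ω = 2π·f = 2π·1.06e+04 = 6.66e+04 rad/s.
Step 2 — Component impedances:
  R: Z = R = 2300 Ω
  C: Z = 1/(jωC) = -j/(ω·C) = 0 - j0.9211 Ω
Step 3 — Series combination: Z_total = R + C = 2300 - j0.9211 Ω = 2300∠-0.0° Ω.
Step 4 — Power factor: PF = cos(φ) = Re(Z)/|Z| = 2300/2300 = 1.
Step 5 — Type: Im(Z) = -0.9211 ⇒ leading (phase φ = -0.0°).

PF = 1 (leading, φ = -0.0°)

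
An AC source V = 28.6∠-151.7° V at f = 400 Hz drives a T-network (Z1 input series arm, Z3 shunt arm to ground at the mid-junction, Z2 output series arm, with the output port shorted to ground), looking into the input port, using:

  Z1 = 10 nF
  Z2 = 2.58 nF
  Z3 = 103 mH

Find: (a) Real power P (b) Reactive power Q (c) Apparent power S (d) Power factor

Step 1 — Angular frequency: ω = 2π·f = 2π·400 = 2513 rad/s.
Step 2 — Component impedances:
  Z1: Z = 1/(jωC) = -j/(ω·C) = 0 - j3.979e+04 Ω
  Z2: Z = 1/(jωC) = -j/(ω·C) = 0 - j1.542e+05 Ω
  Z3: Z = jωL = j·2513·0.103 = 0 + j258.9 Ω
Step 3 — With the output port shorted to ground, the output series arm Z2 runs from the junction to ground; the shunt arm Z3 also runs from the junction to ground. They appear in parallel: Z3 || Z2 = 0 + j259.3 Ω.
Step 4 — Series with input arm Z1: Z_in = Z1 + (Z3 || Z2) = 0 - j3.953e+04 Ω = 3.953e+04∠-90.0° Ω.
Step 5 — Source phasor: V = 28.6∠-151.7° V = -25.18 - j13.56 V.
Step 6 — Current: I = V / Z = 0.000343 - j0.000637 A = 0.0007235∠-61.7° A.
Step 7 — Complex power: S = V·I* = 0 - j0.02069 VA.
Step 8 — Real power: P = Re(S) = 0 W.
Step 9 — Reactive power: Q = Im(S) = -0.02069 VAR.
Step 10 — Apparent power: |S| = 0.02069 VA.
Step 11 — Power factor: PF = P/|S| = 0 (leading).

(a) P = 0 W  (b) Q = -0.02069 VAR  (c) S = 0.02069 VA  (d) PF = 0 (leading)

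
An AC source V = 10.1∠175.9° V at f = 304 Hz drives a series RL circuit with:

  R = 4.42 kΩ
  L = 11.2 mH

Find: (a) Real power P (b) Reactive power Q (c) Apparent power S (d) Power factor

Step 1 — Angular frequency: ω = 2π·f = 2π·304 = 1910 rad/s.
Step 2 — Component impedances:
  R: Z = R = 4420 Ω
  L: Z = jωL = j·1910·0.0112 = 0 + j21.39 Ω
Step 3 — Series combination: Z_total = R + L = 4420 + j21.39 Ω = 4420∠0.3° Ω.
Step 4 — Source phasor: V = 10.1∠175.9° V = -10.07 + j0.7221 V.
Step 5 — Current: I = V / Z = -0.002278 + j0.0001744 A = 0.002285∠175.6° A.
Step 6 — Complex power: S = V·I* = 0.02308 + j0.0001117 VA.
Step 7 — Real power: P = Re(S) = 0.02308 W.
Step 8 — Reactive power: Q = Im(S) = 0.0001117 VAR.
Step 9 — Apparent power: |S| = 0.02308 VA.
Step 10 — Power factor: PF = P/|S| = 1 (lagging).

(a) P = 0.02308 W  (b) Q = 0.0001117 VAR  (c) S = 0.02308 VA  (d) PF = 1 (lagging)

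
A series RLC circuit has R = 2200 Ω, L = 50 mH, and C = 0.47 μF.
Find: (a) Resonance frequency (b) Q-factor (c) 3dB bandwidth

Step 1 — Resonance condition Im(Z)=0 gives ω₀ = 1/√(LC).
Step 2 — ω₀ = 1/√(0.05·4.7e-07) = 6523 rad/s.
Step 3 — f₀ = ω₀/(2π) = 1038 Hz.
Step 4 — Series Q: Q = ω₀L/R = 6523·0.05/2200 = 0.1483.
Step 5 — 3dB bandwidth: Δω = ω₀/Q = 4.4e+04 rad/s; BW = Δω/(2π) = 7003 Hz.

(a) f₀ = 1038 Hz  (b) Q = 0.1483  (c) BW = 7003 Hz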